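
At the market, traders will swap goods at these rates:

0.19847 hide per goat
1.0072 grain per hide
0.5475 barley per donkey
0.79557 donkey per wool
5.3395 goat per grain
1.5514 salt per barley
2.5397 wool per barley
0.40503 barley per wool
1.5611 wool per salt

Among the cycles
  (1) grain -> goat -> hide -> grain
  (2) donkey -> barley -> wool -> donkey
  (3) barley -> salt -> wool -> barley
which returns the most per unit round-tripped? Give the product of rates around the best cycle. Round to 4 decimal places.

(1) 5.3395 × 0.19847 × 1.0072 = 1.06736
(2) 0.5475 × 2.5397 × 0.79557 = 1.10623
(3) 1.5514 × 1.5611 × 0.40503 = 0.98094
Highest is cycle (2) at 1.1062 (>1, arbitrage).

1.1062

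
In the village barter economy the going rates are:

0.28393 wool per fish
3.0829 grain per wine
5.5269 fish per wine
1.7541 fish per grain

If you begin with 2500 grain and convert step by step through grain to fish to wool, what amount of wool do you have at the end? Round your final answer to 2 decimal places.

1245.10

2500 grain × 1.7541 = 4385.25 fish
4385.25 fish × 0.28393 = 1245.1040325 wool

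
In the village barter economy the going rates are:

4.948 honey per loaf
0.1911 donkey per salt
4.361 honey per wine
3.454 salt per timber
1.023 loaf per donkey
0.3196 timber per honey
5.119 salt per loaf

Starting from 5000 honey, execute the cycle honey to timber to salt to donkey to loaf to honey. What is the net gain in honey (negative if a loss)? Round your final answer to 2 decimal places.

339.06

5000 honey × 0.3196 = 1598 timber
1598 timber × 3.454 = 5519.492 salt
5519.492 salt × 0.1911 = 1054.7749212 donkey
1054.7749212 donkey × 1.023 = 1079.0347443876 loaf
1079.0347443876 loaf × 4.948 = 5339.0639152298448 honey
Net change: 5339.0639152298448 − 5000 = 339.0639152298448 honey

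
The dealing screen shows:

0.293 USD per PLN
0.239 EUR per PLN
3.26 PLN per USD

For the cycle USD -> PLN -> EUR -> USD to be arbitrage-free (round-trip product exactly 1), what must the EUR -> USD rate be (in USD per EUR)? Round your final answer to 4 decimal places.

1.2835

Known legs of the cycle: 3.26 × 0.239 = 0.77914
For no arbitrage the full-cycle product must be 1, so the missing rate is 1 / 0.77914 ≈ 1.283466.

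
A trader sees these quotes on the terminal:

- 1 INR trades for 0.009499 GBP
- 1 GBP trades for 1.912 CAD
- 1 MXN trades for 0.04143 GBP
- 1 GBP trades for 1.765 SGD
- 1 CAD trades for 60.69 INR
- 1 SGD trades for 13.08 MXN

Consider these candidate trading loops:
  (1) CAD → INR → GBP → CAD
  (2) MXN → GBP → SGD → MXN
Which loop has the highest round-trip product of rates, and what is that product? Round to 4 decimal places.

(1) 60.69 × 0.009499 × 1.912 = 1.10226
(2) 0.04143 × 1.765 × 13.08 = 0.95646
Highest is cycle (1) at 1.1023 (>1, arbitrage).

1.1023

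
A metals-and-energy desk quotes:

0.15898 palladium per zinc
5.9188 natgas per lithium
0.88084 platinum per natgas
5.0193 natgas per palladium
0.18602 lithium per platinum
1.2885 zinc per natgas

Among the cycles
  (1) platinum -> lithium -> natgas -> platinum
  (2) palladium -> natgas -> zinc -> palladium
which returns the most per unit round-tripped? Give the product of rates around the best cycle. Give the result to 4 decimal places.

1.0282

(1) 0.18602 × 5.9188 × 0.88084 = 0.96982
(2) 5.0193 × 1.2885 × 0.15898 = 1.02818
Highest is cycle (2) at 1.0282 (>1, arbitrage).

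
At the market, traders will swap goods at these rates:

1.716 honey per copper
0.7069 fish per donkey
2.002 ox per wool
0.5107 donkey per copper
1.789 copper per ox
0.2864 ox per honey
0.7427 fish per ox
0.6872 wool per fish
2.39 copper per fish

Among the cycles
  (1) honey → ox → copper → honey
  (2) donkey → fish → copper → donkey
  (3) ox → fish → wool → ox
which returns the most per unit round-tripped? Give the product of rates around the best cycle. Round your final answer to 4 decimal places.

(1) 0.2864 × 1.789 × 1.716 = 0.87923
(2) 0.7069 × 2.39 × 0.5107 = 0.86282
(3) 0.7427 × 0.6872 × 2.002 = 1.02179
Highest is cycle (3) at 1.0218 (>1, arbitrage).

1.0218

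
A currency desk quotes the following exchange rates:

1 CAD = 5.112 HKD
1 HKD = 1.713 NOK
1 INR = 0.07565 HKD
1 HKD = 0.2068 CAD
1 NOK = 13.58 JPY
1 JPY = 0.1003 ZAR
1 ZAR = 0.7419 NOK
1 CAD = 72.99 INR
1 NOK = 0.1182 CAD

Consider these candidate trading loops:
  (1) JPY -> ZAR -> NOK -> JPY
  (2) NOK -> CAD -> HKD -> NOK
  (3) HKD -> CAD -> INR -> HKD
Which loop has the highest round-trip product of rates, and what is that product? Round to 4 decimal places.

1.1419

(1) 0.1003 × 0.7419 × 13.58 = 1.01052
(2) 0.1182 × 5.112 × 1.713 = 1.03506
(3) 0.2068 × 72.99 × 0.07565 = 1.14189
Highest is cycle (3) at 1.1419 (>1, arbitrage).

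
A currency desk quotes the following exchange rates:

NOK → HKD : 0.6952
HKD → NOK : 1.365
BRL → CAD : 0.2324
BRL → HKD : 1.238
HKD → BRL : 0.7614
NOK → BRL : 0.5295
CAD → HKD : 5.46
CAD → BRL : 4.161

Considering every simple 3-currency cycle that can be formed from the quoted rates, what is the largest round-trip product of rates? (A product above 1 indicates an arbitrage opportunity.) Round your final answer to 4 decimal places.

CAD→HKD→BRL→CAD: 5.46 × 0.7614 × 0.2324 = 0.96614
NOK→BRL→HKD→NOK: 0.5295 × 1.238 × 1.365 = 0.89479
Maximum is CAD→HKD→BRL→CAD at 0.9661; no arbitrage — every cycle loses value.

0.9661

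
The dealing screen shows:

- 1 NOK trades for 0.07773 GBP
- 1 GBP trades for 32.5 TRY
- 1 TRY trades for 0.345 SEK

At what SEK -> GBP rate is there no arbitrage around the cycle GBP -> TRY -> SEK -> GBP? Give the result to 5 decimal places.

0.08919

Known legs of the cycle: 32.5 × 0.345 = 11.2125
For no arbitrage the full-cycle product must be 1, so the missing rate is 1 / 11.2125 ≈ 0.0891862.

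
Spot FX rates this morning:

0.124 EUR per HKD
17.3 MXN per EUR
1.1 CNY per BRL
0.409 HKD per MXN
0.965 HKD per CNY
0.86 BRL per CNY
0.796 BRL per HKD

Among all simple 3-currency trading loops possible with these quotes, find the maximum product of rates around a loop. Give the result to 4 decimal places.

0.8774

MXN→HKD→EUR→MXN: 0.409 × 0.124 × 17.3 = 0.87739
BRL→CNY→HKD→BRL: 1.1 × 0.965 × 0.796 = 0.84495
Maximum is MXN→HKD→EUR→MXN at 0.8774; no arbitrage — every cycle loses value.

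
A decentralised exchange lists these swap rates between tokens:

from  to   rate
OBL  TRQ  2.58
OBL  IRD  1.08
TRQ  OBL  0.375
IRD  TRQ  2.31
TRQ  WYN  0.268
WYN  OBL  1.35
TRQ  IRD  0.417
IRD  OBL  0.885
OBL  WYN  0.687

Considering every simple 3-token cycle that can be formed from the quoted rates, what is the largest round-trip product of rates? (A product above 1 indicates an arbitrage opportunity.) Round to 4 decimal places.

0.9521

TRQ→IRD→OBL→TRQ: 0.417 × 0.885 × 2.58 = 0.95214
TRQ→OBL→IRD→TRQ: 0.375 × 1.08 × 2.31 = 0.93555
TRQ→WYN→OBL→TRQ: 0.268 × 1.35 × 2.58 = 0.93344
Maximum is TRQ→IRD→OBL→TRQ at 0.9521; no arbitrage — every cycle loses value.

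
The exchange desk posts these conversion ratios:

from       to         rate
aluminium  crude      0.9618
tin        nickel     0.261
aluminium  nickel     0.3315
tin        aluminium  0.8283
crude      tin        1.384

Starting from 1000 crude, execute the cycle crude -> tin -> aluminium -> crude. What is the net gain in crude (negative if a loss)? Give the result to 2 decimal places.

1000 crude × 1.384 = 1384 tin
1384 tin × 0.8283 = 1146.3672 aluminium
1146.3672 aluminium × 0.9618 = 1102.57597296 crude
Net change: 1102.57597296 − 1000 = 102.57597296 crude

102.58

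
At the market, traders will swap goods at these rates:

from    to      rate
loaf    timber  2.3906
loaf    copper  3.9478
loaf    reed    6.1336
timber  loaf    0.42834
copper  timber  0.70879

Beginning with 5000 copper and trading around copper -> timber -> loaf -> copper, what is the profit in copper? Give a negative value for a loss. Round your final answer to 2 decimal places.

5000 copper × 0.70879 = 3543.95 timber
3543.95 timber × 0.42834 = 1518.015543 loaf
1518.015543 loaf × 3.9478 = 5992.8217606554 copper
Net change: 5992.8217606554 − 5000 = 992.8217606554 copper

992.82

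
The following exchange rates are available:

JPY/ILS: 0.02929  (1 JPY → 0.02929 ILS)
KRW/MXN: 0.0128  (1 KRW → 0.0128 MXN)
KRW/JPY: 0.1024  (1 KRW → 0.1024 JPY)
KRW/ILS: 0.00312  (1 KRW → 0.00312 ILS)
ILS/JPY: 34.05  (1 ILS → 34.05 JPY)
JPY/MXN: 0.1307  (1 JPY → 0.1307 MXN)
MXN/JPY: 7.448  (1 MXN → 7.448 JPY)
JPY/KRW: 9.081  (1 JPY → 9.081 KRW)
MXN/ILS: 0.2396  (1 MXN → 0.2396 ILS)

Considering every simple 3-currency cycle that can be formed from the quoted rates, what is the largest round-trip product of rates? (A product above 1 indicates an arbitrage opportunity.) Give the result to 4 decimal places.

1.0663

ILS→JPY→MXN→ILS: 34.05 × 0.1307 × 0.2396 = 1.06630
ILS→JPY→KRW→ILS: 34.05 × 9.081 × 0.00312 = 0.96473
JPY→KRW→MXN→JPY: 9.081 × 0.0128 × 7.448 = 0.86573
Maximum is ILS→JPY→MXN→ILS at 1.0663; arbitrage exists.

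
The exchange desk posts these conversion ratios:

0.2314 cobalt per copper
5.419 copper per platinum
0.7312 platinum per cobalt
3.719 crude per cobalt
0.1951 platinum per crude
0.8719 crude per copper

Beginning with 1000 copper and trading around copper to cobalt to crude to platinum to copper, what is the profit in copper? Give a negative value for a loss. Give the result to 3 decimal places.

-90.158

1000 copper × 0.2314 = 231.4 cobalt
231.4 cobalt × 3.719 = 860.5766 crude
860.5766 crude × 0.1951 = 167.89849466 platinum
167.89849466 platinum × 5.419 = 909.84194256254 copper
Net change: 909.84194256254 − 1000 = -90.15805743746 copper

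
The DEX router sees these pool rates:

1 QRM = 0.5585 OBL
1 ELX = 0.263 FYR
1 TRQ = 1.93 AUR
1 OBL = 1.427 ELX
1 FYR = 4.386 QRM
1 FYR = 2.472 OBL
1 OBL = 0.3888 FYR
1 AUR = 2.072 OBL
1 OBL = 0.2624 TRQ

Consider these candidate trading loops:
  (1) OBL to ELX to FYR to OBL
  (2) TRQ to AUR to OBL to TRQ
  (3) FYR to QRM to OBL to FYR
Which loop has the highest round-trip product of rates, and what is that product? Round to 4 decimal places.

(1) 1.427 × 0.263 × 2.472 = 0.92774
(2) 1.93 × 2.072 × 0.2624 = 1.04933
(3) 4.386 × 0.5585 × 0.3888 = 0.95240
Highest is cycle (2) at 1.0493 (>1, arbitrage).

1.0493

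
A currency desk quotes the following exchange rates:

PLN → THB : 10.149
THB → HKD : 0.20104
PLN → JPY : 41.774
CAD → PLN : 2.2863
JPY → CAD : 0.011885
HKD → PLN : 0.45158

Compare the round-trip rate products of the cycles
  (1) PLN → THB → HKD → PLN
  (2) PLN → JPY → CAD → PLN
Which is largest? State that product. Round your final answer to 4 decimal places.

(1) 10.149 × 0.20104 × 0.45158 = 0.92138
(2) 41.774 × 0.011885 × 2.2863 = 1.13511
Highest is cycle (2) at 1.1351 (>1, arbitrage).

1.1351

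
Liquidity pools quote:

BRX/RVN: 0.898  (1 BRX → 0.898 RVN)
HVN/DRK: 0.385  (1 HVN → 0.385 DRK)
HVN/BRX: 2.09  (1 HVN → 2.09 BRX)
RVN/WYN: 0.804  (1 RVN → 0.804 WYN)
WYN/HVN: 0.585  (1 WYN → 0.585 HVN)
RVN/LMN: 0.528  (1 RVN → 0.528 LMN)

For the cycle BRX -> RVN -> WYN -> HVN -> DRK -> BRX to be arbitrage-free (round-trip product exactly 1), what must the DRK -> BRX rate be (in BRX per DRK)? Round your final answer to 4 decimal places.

Known legs of the cycle: 0.898 × 0.804 × 0.585 × 0.385 = 0.1626106482
For no arbitrage the full-cycle product must be 1, so the missing rate is 1 / 0.1626106482 ≈ 6.149659.

6.1497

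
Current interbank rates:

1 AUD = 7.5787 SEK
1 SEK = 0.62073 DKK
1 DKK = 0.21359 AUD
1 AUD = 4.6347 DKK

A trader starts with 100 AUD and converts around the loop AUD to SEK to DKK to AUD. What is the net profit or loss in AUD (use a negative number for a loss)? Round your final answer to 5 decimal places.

100 AUD × 7.5787 = 757.87 SEK
757.87 SEK × 0.62073 = 470.4326451 DKK
470.4326451 DKK × 0.21359 = 100.479708666909 AUD
Net change: 100.479708666909 − 100 = 0.479708666909 AUD

0.47971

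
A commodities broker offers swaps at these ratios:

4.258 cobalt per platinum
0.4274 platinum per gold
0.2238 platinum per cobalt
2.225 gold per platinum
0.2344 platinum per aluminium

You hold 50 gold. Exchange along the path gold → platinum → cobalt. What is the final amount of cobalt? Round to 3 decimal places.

90.993

50 gold × 0.4274 = 21.37 platinum
21.37 platinum × 4.258 = 90.99346 cobalt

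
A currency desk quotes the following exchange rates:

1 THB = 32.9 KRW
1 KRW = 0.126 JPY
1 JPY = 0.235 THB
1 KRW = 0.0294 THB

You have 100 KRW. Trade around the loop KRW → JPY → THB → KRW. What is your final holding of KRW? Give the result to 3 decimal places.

97.417

100 KRW × 0.126 = 12.6 JPY
12.6 JPY × 0.235 = 2.961 THB
2.961 THB × 32.9 = 97.4169 KRW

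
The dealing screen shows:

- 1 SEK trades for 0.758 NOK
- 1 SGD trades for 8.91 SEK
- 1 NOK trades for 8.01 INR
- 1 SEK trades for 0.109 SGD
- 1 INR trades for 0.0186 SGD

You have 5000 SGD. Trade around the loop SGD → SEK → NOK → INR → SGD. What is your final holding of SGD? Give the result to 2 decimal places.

5000 SGD × 8.91 = 44550 SEK
44550 SEK × 0.758 = 33768.9 NOK
33768.9 NOK × 8.01 = 270488.889 INR
270488.889 INR × 0.0186 = 5031.0933354 SGD

5031.09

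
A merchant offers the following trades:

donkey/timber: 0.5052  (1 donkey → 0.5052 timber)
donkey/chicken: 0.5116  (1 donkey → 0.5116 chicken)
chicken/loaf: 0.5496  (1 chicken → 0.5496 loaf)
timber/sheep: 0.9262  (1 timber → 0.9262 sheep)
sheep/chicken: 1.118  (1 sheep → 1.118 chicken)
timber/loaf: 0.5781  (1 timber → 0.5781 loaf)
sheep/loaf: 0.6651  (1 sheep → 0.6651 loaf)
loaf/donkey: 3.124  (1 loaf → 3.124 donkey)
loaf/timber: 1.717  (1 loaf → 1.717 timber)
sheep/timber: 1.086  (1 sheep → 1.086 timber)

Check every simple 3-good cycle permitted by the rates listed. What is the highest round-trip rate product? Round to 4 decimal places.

1.0577

timber→sheep→loaf→timber: 0.9262 × 0.6651 × 1.717 = 1.05770
timber→loaf→donkey→timber: 0.5781 × 3.124 × 0.5052 = 0.91238
chicken→loaf→donkey→chicken: 0.5496 × 3.124 × 0.5116 = 0.87839
Maximum is timber→sheep→loaf→timber at 1.0577; arbitrage exists.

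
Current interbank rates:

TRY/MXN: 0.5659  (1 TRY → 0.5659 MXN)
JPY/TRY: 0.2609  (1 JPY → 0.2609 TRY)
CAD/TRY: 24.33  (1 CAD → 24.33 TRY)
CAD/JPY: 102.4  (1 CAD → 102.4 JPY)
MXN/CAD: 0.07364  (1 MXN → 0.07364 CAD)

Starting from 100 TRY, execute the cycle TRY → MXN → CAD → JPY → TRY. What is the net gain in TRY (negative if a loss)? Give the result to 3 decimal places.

11.334

100 TRY × 0.5659 = 56.59 MXN
56.59 MXN × 0.07364 = 4.1672876 CAD
4.1672876 CAD × 102.4 = 426.73025024 JPY
426.73025024 JPY × 0.2609 = 111.333922287616 TRY
Net change: 111.333922287616 − 100 = 11.333922287616 TRY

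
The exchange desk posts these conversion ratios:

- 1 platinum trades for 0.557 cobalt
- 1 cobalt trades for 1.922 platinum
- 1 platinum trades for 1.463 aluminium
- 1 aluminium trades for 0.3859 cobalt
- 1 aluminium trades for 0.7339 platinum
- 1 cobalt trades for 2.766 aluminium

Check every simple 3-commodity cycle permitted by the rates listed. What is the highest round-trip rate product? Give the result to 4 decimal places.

cobalt→aluminium→platinum→cobalt: 2.766 × 0.7339 × 0.557 = 1.13069
cobalt→platinum→aluminium→cobalt: 1.922 × 1.463 × 0.3859 = 1.08511
Maximum is cobalt→aluminium→platinum→cobalt at 1.1307; arbitrage exists.

1.1307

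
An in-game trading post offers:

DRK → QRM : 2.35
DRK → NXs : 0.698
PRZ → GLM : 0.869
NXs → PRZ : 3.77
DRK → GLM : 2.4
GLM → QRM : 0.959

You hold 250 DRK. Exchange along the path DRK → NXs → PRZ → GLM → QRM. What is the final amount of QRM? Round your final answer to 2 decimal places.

250 DRK × 0.698 = 174.5 NXs
174.5 NXs × 3.77 = 657.865 PRZ
657.865 PRZ × 0.869 = 571.684685 GLM
571.684685 GLM × 0.959 = 548.245612915 QRM

548.25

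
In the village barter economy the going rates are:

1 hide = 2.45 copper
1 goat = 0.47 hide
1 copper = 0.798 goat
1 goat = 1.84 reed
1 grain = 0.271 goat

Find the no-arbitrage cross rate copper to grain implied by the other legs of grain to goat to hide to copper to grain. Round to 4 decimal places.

Known legs of the cycle: 0.271 × 0.47 × 2.45 = 0.3120565
For no arbitrage the full-cycle product must be 1, so the missing rate is 1 / 0.3120565 ≈ 3.204548.

3.2045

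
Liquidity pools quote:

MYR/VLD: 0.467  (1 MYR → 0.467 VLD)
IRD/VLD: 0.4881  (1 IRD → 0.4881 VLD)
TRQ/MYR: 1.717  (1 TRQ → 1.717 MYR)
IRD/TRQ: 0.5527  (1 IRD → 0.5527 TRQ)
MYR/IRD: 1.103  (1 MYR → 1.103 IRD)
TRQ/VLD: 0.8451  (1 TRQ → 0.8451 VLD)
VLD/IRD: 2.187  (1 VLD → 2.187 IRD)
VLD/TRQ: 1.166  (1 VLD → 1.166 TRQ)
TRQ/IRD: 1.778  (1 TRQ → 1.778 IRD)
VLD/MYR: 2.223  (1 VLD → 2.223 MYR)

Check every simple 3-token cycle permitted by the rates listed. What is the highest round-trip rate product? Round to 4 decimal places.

1.1968

IRD→VLD→MYR→IRD: 0.4881 × 2.223 × 1.103 = 1.19681
TRQ→MYR→IRD→TRQ: 1.717 × 1.103 × 0.5527 = 1.04673
TRQ→VLD→IRD→TRQ: 0.8451 × 2.187 × 0.5527 = 1.02152
TRQ→IRD→VLD→TRQ: 1.778 × 0.4881 × 1.166 = 1.01190
TRQ→MYR→VLD→TRQ: 1.717 × 0.467 × 1.166 = 0.93494
Maximum is IRD→VLD→MYR→IRD at 1.1968; arbitrage exists.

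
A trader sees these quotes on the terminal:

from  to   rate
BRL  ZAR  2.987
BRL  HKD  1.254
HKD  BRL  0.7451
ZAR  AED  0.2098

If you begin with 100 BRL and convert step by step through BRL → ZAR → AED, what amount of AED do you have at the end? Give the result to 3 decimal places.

62.667

100 BRL × 2.987 = 298.7 ZAR
298.7 ZAR × 0.2098 = 62.66726 AED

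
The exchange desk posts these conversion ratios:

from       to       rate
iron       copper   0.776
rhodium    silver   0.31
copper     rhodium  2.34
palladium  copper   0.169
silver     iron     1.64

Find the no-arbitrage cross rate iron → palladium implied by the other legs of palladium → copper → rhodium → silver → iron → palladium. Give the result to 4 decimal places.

4.9738

Known legs of the cycle: 0.169 × 2.34 × 0.31 × 1.64 = 0.201051864
For no arbitrage the full-cycle product must be 1, so the missing rate is 1 / 0.201051864 ≈ 4.973841.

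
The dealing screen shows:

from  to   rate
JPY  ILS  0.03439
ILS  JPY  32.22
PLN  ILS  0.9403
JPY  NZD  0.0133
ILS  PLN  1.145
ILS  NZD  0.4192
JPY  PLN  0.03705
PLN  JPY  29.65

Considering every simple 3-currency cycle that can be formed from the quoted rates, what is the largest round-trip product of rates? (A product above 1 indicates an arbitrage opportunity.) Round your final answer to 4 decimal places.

JPY→ILS→PLN→JPY: 0.03439 × 1.145 × 29.65 = 1.16751
JPY→PLN→ILS→JPY: 0.03705 × 0.9403 × 32.22 = 1.12248
Maximum is JPY→ILS→PLN→JPY at 1.1675; arbitrage exists.

1.1675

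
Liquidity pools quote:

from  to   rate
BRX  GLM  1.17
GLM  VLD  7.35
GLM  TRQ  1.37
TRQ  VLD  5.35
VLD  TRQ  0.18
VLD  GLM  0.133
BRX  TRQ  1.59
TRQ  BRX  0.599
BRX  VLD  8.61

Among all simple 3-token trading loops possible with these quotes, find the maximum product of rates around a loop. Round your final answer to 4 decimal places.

0.9748

TRQ→VLD→GLM→TRQ: 5.35 × 0.133 × 1.37 = 0.97482
BRX→GLM→TRQ→BRX: 1.17 × 1.37 × 0.599 = 0.96014
BRX→VLD→TRQ→BRX: 8.61 × 0.18 × 0.599 = 0.92833
Maximum is TRQ→VLD→GLM→TRQ at 0.9748; no arbitrage — every cycle loses value.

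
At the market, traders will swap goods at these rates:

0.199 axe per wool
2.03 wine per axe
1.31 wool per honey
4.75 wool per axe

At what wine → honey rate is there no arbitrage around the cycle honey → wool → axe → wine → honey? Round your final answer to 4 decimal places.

Known legs of the cycle: 1.31 × 0.199 × 2.03 = 0.5292007
For no arbitrage the full-cycle product must be 1, so the missing rate is 1 / 0.5292007 ≈ 1.889642.

1.8896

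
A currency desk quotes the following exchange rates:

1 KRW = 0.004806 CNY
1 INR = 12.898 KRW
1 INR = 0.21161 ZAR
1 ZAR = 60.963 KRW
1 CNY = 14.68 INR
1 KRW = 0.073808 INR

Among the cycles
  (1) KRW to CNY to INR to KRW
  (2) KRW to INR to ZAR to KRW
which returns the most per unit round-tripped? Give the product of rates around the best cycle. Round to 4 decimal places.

0.9522

(1) 0.004806 × 14.68 × 12.898 = 0.90998
(2) 0.073808 × 0.21161 × 60.963 = 0.95215
Highest is cycle (2) at 0.9522 (≤1, no arbitrage).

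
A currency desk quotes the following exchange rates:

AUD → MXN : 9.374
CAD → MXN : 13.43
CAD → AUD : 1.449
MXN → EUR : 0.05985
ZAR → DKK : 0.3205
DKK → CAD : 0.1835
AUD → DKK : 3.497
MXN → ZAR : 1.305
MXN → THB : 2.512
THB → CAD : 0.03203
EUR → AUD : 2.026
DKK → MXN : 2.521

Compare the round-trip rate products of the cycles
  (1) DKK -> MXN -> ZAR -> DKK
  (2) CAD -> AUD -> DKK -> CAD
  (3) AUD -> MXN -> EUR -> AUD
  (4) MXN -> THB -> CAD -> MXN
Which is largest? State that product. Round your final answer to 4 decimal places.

(1) 2.521 × 1.305 × 0.3205 = 1.05441
(2) 1.449 × 3.497 × 0.1835 = 0.92982
(3) 9.374 × 0.05985 × 2.026 = 1.13665
(4) 2.512 × 0.03203 × 13.43 = 1.08057
Highest is cycle (3) at 1.1367 (>1, arbitrage).

1.1367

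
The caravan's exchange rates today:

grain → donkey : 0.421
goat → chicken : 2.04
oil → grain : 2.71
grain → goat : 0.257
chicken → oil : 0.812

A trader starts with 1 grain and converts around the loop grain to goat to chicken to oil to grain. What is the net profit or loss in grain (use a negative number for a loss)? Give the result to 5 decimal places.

0.15369

1 grain × 0.257 = 0.257 goat
0.257 goat × 2.04 = 0.52428 chicken
0.52428 chicken × 0.812 = 0.42571536 oil
0.42571536 oil × 2.71 = 1.1536886256 grain
Net change: 1.1536886256 − 1 = 0.1536886256 grain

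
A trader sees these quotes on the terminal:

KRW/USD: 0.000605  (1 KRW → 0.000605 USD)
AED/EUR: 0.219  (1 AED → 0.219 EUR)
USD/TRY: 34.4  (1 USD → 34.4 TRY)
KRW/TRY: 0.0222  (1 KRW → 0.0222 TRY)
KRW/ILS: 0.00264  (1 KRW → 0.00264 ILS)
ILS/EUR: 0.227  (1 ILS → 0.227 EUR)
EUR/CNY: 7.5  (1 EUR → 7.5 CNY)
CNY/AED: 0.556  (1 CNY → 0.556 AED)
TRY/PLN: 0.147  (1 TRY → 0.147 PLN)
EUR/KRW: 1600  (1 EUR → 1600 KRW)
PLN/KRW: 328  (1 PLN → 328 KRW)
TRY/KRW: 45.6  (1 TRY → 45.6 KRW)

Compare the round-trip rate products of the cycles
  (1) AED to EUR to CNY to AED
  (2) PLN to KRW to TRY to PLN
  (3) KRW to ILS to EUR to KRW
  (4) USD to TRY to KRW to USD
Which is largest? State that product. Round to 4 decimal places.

(1) 0.219 × 7.5 × 0.556 = 0.91323
(2) 328 × 0.0222 × 0.147 = 1.07040
(3) 0.00264 × 0.227 × 1600 = 0.95885
(4) 34.4 × 45.6 × 0.000605 = 0.94903
Highest is cycle (2) at 1.0704 (>1, arbitrage).

1.0704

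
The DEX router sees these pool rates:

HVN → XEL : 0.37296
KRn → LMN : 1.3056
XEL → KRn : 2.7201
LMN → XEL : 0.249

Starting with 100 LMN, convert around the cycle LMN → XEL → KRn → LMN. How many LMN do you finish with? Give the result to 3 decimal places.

100 LMN × 0.249 = 24.9 XEL
24.9 XEL × 2.7201 = 67.73049 KRn
67.73049 KRn × 1.3056 = 88.428927744 LMN

88.429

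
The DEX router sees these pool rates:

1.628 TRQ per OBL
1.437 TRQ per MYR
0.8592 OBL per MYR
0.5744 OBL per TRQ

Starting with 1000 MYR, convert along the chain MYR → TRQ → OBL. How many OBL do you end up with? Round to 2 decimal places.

1000 MYR × 1.437 = 1437 TRQ
1437 TRQ × 0.5744 = 825.4128 OBL

825.41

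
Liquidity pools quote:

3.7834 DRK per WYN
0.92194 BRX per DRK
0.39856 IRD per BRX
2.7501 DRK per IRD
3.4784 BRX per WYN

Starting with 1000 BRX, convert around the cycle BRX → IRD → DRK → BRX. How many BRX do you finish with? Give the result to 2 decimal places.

1010.52

1000 BRX × 0.39856 = 398.56 IRD
398.56 IRD × 2.7501 = 1096.079856 DRK
1096.079856 DRK × 0.92194 = 1010.51986244064 BRX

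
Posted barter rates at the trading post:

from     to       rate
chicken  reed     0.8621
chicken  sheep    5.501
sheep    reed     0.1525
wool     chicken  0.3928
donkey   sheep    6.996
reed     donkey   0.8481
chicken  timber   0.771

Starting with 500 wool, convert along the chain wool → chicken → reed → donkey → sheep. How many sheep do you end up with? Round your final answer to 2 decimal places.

1004.61

500 wool × 0.3928 = 196.4 chicken
196.4 chicken × 0.8621 = 169.31644 reed
169.31644 reed × 0.8481 = 143.597272764 donkey
143.597272764 donkey × 6.996 = 1004.606520256944 sheep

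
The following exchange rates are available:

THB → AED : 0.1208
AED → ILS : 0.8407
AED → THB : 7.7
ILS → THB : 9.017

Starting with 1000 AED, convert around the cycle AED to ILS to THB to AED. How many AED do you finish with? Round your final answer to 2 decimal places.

915.74

1000 AED × 0.8407 = 840.7 ILS
840.7 ILS × 9.017 = 7580.5919 THB
7580.5919 THB × 0.1208 = 915.73550152 AED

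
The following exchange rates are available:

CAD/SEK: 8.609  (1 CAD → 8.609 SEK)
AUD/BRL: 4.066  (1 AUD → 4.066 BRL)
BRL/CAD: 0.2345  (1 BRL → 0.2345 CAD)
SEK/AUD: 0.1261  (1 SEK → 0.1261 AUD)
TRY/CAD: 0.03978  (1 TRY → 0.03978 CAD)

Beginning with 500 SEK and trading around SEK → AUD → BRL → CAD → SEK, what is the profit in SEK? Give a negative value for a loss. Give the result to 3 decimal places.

500 SEK × 0.1261 = 63.05 AUD
63.05 AUD × 4.066 = 256.3613 BRL
256.3613 BRL × 0.2345 = 60.11672485 CAD
60.11672485 CAD × 8.609 = 517.54488423365 SEK
Net change: 517.54488423365 − 500 = 17.54488423365 SEK

17.545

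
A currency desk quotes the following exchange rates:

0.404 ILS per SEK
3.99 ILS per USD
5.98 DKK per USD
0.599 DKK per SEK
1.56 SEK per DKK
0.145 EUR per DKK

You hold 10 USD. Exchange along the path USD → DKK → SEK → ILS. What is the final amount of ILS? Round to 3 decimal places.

37.688

10 USD × 5.98 = 59.8 DKK
59.8 DKK × 1.56 = 93.288 SEK
93.288 SEK × 0.404 = 37.688352 ILS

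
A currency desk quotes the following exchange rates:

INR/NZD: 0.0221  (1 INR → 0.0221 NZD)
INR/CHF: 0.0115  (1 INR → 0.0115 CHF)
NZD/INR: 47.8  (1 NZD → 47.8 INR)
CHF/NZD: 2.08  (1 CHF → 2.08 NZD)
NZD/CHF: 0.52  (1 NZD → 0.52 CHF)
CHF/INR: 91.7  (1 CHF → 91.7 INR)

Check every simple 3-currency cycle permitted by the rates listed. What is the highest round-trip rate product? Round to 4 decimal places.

1.1434

INR→CHF→NZD→INR: 0.0115 × 2.08 × 47.8 = 1.14338
INR→NZD→CHF→INR: 0.0221 × 0.52 × 91.7 = 1.05382
Maximum is INR→CHF→NZD→INR at 1.1434; arbitrage exists.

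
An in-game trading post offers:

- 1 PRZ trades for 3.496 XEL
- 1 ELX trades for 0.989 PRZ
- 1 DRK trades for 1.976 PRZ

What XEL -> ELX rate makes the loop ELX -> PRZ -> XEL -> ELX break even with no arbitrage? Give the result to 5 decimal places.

0.28922

Known legs of the cycle: 0.989 × 3.496 = 3.457544
For no arbitrage the full-cycle product must be 1, so the missing rate is 1 / 3.457544 ≈ 0.2892226.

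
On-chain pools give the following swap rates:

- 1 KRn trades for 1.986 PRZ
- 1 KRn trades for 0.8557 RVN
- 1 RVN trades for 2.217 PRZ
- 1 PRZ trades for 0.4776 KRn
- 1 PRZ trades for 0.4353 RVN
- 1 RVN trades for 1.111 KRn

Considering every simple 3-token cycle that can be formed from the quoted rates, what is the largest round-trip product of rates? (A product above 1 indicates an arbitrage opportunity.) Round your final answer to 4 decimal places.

PRZ→RVN→KRn→PRZ: 0.4353 × 1.111 × 1.986 = 0.96047
PRZ→KRn→RVN→PRZ: 0.4776 × 0.8557 × 2.217 = 0.90605
Maximum is PRZ→RVN→KRn→PRZ at 0.9605; no arbitrage — every cycle loses value.

0.9605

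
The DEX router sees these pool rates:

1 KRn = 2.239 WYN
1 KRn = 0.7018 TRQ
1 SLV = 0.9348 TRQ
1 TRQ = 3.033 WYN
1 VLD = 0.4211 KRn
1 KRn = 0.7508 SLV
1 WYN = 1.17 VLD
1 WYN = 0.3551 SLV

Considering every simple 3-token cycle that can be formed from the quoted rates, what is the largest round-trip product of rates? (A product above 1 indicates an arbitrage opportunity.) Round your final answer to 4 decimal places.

KRn→WYN→VLD→KRn: 2.239 × 1.17 × 0.4211 = 1.10313
SLV→TRQ→WYN→SLV: 0.9348 × 3.033 × 0.3551 = 1.00680
Maximum is KRn→WYN→VLD→KRn at 1.1031; arbitrage exists.

1.1031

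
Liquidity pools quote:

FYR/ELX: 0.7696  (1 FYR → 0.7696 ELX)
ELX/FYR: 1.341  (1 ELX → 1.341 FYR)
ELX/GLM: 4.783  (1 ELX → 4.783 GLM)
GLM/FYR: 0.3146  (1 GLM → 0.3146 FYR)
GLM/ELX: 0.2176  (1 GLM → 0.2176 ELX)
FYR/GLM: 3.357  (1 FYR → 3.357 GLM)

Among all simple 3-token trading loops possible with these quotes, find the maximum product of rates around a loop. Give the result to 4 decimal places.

GLM→FYR→ELX→GLM: 0.3146 × 0.7696 × 4.783 = 1.15804
GLM→ELX→FYR→GLM: 0.2176 × 1.341 × 3.357 = 0.97958
Maximum is GLM→FYR→ELX→GLM at 1.1580; arbitrage exists.

1.1580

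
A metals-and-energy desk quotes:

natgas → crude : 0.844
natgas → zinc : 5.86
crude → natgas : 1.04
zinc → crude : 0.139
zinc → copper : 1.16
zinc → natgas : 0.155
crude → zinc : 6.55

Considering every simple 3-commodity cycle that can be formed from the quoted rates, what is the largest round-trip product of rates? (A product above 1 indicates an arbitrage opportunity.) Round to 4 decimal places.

0.8569

crude→zinc→natgas→crude: 6.55 × 0.155 × 0.844 = 0.85687
crude→natgas→zinc→crude: 1.04 × 5.86 × 0.139 = 0.84712
Maximum is crude→zinc→natgas→crude at 0.8569; no arbitrage — every cycle loses value.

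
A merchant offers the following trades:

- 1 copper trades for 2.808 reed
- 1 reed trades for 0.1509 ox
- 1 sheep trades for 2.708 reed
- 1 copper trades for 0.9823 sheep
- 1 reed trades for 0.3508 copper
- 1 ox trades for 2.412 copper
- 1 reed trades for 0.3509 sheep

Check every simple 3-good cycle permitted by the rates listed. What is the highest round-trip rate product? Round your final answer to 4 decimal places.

1.0220

copper→reed→ox→copper: 2.808 × 0.1509 × 2.412 = 1.02203
copper→sheep→reed→copper: 0.9823 × 2.708 × 0.3508 = 0.93315
Maximum is copper→reed→ox→copper at 1.0220; arbitrage exists.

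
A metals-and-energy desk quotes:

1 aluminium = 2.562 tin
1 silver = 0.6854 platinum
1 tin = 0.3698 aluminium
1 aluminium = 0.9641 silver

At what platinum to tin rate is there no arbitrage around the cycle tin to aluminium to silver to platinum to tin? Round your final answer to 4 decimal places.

Known legs of the cycle: 0.3698 × 0.9641 × 0.6854 = 0.244361672972
For no arbitrage the full-cycle product must be 1, so the missing rate is 1 / 0.244361672972 ≈ 4.092295.

4.0923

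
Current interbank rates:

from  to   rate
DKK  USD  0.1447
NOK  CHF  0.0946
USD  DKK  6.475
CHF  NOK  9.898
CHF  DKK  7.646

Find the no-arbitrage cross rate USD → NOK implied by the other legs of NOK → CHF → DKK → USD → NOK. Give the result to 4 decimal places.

9.5545

Known legs of the cycle: 0.0946 × 7.646 × 0.1447 = 0.10466318852
For no arbitrage the full-cycle product must be 1, so the missing rate is 1 / 0.10466318852 ≈ 9.554458.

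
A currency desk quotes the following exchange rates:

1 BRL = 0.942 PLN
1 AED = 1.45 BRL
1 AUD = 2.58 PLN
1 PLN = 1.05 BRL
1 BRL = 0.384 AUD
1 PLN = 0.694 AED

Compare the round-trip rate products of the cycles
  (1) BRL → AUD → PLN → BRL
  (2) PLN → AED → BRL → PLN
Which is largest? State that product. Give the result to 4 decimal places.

1.0403

(1) 0.384 × 2.58 × 1.05 = 1.04026
(2) 0.694 × 1.45 × 0.942 = 0.94793
Highest is cycle (1) at 1.0403 (>1, arbitrage).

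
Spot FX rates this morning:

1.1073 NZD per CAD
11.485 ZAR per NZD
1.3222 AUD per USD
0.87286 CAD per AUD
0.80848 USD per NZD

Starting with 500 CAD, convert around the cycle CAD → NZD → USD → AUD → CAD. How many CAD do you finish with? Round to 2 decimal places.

500 CAD × 1.1073 = 553.65 NZD
553.65 NZD × 0.80848 = 447.614952 USD
447.614952 USD × 1.3222 = 591.8364895344 AUD
591.8364895344 AUD × 0.87286 = 516.590398254996384 CAD

516.59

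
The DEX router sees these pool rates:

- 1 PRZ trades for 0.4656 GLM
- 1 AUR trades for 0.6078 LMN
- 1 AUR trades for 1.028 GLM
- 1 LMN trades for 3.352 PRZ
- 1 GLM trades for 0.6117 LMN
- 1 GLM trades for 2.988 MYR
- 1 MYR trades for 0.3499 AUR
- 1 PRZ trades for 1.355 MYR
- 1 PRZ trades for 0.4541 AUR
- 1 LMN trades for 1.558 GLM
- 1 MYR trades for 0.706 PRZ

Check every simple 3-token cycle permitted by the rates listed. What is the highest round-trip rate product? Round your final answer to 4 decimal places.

1.0748

GLM→MYR→AUR→GLM: 2.988 × 0.3499 × 1.028 = 1.07478
GLM→MYR→PRZ→GLM: 2.988 × 0.706 × 0.4656 = 0.98220
GLM→LMN→PRZ→GLM: 0.6117 × 3.352 × 0.4656 = 0.95467
PRZ→AUR→LMN→PRZ: 0.4541 × 0.6078 × 3.352 = 0.92516
Maximum is GLM→MYR→AUR→GLM at 1.0748; arbitrage exists.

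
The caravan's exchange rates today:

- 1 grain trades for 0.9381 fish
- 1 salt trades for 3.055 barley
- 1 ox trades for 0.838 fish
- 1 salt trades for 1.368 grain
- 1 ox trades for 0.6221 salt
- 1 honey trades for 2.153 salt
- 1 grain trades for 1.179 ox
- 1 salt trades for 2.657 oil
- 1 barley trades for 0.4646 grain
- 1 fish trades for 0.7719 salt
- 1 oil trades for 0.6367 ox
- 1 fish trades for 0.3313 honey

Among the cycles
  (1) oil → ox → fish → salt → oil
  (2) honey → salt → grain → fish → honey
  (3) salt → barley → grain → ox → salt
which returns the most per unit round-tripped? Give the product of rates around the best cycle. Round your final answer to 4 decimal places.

(1) 0.6367 × 0.838 × 0.7719 × 2.657 = 1.09429
(2) 2.153 × 1.368 × 0.9381 × 0.3313 = 0.91538
(3) 3.055 × 0.4646 × 1.179 × 0.6221 = 1.04103
Highest is cycle (1) at 1.0943 (>1, arbitrage).

1.0943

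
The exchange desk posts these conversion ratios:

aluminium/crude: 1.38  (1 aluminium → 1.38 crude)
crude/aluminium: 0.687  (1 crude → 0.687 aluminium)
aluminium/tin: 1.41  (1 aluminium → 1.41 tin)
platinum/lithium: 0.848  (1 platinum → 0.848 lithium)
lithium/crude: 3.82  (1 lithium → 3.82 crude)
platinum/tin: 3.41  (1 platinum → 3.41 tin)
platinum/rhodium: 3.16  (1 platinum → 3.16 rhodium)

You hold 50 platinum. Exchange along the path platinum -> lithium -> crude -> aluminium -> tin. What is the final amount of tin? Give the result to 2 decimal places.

156.89

50 platinum × 0.848 = 42.4 lithium
42.4 lithium × 3.82 = 161.968 crude
161.968 crude × 0.687 = 111.272016 aluminium
111.272016 aluminium × 1.41 = 156.89354256 tin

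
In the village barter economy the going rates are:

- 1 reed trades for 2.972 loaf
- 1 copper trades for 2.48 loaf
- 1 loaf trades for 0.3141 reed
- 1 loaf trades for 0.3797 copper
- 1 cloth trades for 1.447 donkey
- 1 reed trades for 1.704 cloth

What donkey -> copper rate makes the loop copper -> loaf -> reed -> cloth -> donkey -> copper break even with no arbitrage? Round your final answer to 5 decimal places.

Known legs of the cycle: 2.48 × 0.3141 × 1.704 × 1.447 = 1.920692049984
For no arbitrage the full-cycle product must be 1, so the missing rate is 1 / 1.920692049984 ≈ 0.5206457.

0.52065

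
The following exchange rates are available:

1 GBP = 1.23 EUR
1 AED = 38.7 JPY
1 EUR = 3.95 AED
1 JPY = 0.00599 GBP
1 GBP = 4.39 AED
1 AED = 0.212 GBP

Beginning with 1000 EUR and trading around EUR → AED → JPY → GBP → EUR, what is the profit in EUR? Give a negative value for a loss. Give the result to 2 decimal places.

126.26

1000 EUR × 3.95 = 3950 AED
3950 AED × 38.7 = 152865 JPY
152865 JPY × 0.00599 = 915.66135 GBP
915.66135 GBP × 1.23 = 1126.2634605 EUR
Net change: 1126.2634605 − 1000 = 126.2634605 EUR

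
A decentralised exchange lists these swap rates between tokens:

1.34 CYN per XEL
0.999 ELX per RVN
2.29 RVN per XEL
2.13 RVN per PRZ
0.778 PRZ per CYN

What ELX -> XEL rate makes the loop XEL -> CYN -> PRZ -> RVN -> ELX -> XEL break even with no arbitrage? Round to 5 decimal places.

Known legs of the cycle: 1.34 × 0.778 × 2.13 × 0.999 = 2.2183470324
For no arbitrage the full-cycle product must be 1, so the missing rate is 1 / 2.2183470324 ≈ 0.4507861.

0.45079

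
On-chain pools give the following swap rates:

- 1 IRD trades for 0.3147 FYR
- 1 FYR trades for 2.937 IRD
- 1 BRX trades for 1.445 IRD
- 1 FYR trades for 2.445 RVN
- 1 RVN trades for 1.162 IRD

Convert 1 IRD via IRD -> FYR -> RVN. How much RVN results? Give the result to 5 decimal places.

1 IRD × 0.3147 = 0.3147 FYR
0.3147 FYR × 2.445 = 0.7694415 RVN

0.76944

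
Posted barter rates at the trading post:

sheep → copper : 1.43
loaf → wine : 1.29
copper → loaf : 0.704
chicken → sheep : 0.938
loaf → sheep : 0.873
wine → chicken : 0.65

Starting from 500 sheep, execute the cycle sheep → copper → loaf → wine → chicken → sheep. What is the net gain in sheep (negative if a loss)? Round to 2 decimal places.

500 sheep × 1.43 = 715 copper
715 copper × 0.704 = 503.36 loaf
503.36 loaf × 1.29 = 649.3344 wine
649.3344 wine × 0.65 = 422.06736 chicken
422.06736 chicken × 0.938 = 395.89918368 sheep
Net change: 395.89918368 − 500 = -104.10081632 sheep

-104.10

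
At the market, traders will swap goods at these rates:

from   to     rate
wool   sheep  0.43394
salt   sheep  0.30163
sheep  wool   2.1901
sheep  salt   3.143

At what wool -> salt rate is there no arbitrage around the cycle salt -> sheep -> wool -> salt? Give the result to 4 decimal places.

Known legs of the cycle: 0.30163 × 2.1901 = 0.660599863
For no arbitrage the full-cycle product must be 1, so the missing rate is 1 / 0.660599863 ≈ 1.513776.

1.5138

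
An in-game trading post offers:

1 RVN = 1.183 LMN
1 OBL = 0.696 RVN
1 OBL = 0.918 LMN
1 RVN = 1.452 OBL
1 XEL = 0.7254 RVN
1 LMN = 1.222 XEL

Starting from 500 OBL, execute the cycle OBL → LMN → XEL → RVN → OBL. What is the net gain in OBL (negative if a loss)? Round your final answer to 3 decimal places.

90.783

500 OBL × 0.918 = 459 LMN
459 LMN × 1.222 = 560.898 XEL
560.898 XEL × 0.7254 = 406.8754092 RVN
406.8754092 RVN × 1.452 = 590.7830941584 OBL
Net change: 590.7830941584 − 500 = 90.7830941584 OBL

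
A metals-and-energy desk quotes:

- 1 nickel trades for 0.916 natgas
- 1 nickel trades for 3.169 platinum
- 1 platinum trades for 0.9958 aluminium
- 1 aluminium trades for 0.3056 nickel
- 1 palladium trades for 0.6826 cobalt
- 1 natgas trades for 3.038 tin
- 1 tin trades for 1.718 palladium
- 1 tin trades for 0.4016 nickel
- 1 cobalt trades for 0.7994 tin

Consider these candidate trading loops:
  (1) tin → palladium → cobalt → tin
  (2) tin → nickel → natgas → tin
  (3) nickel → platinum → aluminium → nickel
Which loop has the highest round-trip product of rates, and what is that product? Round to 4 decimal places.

(1) 1.718 × 0.6826 × 0.7994 = 0.93746
(2) 0.4016 × 0.916 × 3.038 = 1.11758
(3) 3.169 × 0.9958 × 0.3056 = 0.96438
Highest is cycle (2) at 1.1176 (>1, arbitrage).

1.1176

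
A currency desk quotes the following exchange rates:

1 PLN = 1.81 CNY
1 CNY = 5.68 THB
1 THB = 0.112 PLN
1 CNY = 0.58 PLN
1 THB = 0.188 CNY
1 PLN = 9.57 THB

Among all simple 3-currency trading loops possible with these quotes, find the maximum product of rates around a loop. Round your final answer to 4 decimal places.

1.1514

CNY→THB→PLN→CNY: 5.68 × 0.112 × 1.81 = 1.15145
CNY→PLN→THB→CNY: 0.58 × 9.57 × 0.188 = 1.04351
Maximum is CNY→THB→PLN→CNY at 1.1514; arbitrage exists.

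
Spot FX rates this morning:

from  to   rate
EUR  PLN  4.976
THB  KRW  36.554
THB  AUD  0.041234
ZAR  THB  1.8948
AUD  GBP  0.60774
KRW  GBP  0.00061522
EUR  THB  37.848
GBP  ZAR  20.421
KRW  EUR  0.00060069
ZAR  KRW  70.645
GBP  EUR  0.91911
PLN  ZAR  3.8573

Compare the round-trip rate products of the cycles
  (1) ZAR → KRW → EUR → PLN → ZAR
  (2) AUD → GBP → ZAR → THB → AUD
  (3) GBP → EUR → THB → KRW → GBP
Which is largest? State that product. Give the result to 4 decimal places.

0.9696

(1) 70.645 × 0.00060069 × 4.976 × 3.8573 = 0.81451
(2) 0.60774 × 20.421 × 1.8948 × 0.041234 = 0.96965
(3) 0.91911 × 37.848 × 36.554 × 0.00061522 = 0.78230
Highest is cycle (2) at 0.9696 (≤1, no arbitrage).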